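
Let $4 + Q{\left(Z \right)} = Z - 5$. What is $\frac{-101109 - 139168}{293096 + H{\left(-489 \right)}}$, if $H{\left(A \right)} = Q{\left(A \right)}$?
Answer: $- \frac{240277}{292598} \approx -0.82119$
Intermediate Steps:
$Q{\left(Z \right)} = -9 + Z$ ($Q{\left(Z \right)} = -4 + \left(Z - 5\right) = -4 + \left(-5 + Z\right) = -9 + Z$)
$H{\left(A \right)} = -9 + A$
$\frac{-101109 - 139168}{293096 + H{\left(-489 \right)}} = \frac{-101109 - 139168}{293096 - 498} = - \frac{240277}{293096 - 498} = - \frac{240277}{292598}$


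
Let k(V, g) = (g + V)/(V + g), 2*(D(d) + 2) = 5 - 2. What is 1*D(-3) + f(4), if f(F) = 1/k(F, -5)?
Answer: 1/2 ≈ 0.50000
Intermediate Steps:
D(d) = -1/2 (D(d) = -2 + (5 - 2)/2 = -2 + (1/2)*3 = -2 + 3/2 = -1/2)
k(V, g) = 1 (k(V, g) = (V + g)/(V + g) = 1)
f(F) = 1 (f(F) = 1/1 = 1)
1*D(-3) + f(4) = 1*(-1/2) + 1 = -1/2 + 1 = 1/2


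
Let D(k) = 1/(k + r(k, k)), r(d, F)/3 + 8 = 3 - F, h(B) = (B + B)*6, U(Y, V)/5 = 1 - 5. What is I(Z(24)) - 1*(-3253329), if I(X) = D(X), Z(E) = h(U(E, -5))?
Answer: 1512797986/465 ≈ 3.2533e+6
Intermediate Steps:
U(Y, V) = -20 (U(Y, V) = 5*(1 - 5) = 5*(-4) = -20)
h(B) = 12*B (h(B) = (2*B)*6 = 12*B)
r(d, F) = -15 - 3*F (r(d, F) = -24 + 3*(3 - F) = -24 + (9 - 3*F) = -15 - 3*F)
D(k) = 1/(-15 - 2*k) (D(k) = 1/(k + (-15 - 3*k)) = 1/(-15 - 2*k))
Z(E) = -240 (Z(E) = 12*(-20) = -240)
I(X) = -1/(15 + 2*X)
I(Z(24)) - 1*(-3253329) = -1/(15 + 2*(-240)) - 1*(-3253329) = -1/(15 - 480) + 3253329 = -1/(-465) + 3253329 = -1*(-1/465) + 3253329 = 1/465 + 3253329 = 1512797986/465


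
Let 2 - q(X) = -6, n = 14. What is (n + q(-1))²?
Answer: 484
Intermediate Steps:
q(X) = 8 (q(X) = 2 - 1*(-6) = 2 + 6 = 8)
(n + q(-1))² = (14 + 8)² = 22² = 484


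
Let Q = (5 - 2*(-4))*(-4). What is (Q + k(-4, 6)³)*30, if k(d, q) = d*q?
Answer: -416280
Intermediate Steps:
Q = -52 (Q = (5 + 8)*(-4) = 13*(-4) = -52)
(Q + k(-4, 6)³)*30 = (-52 + (-4*6)³)*30 = (-52 + (-24)³)*30 = (-52 - 13824)*30 = -13876*30 = -416280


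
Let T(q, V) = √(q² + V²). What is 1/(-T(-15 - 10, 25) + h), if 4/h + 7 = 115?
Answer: -27/911249 - 18225*√2/911249 ≈ -0.028314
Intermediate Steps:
h = 1/27 (h = 4/(-7 + 115) = 4/108 = 4*(1/108) = 1/27 ≈ 0.037037)
T(q, V) = √(V² + q²)
1/(-T(-15 - 10, 25) + h) = 1/(-√(25² + (-15 - 10)²) + 1/27) = 1/(-√(625 + (-25)²) + 1/27) = 1/(-√(625 + 625) + 1/27) = 1/(-√1250 + 1/27) = 1/(-25*√2 + 1/27) = 1/(1/27 - 25*√2)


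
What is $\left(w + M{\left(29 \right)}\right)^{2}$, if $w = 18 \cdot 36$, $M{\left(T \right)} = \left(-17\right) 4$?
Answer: $336400$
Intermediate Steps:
$M{\left(T \right)} = -68$
$w = 648$
$\left(w + M{\left(29 \right)}\right)^{2} = \left(648 - 68\right)^{2} = 580^{2} = 336400$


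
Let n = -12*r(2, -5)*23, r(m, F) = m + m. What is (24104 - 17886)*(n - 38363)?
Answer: -245405806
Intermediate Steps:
r(m, F) = 2*m
n = -1104 (n = -24*2*23 = -12*4*23 = -48*23 = -1104)
(24104 - 17886)*(n - 38363) = (24104 - 17886)*(-1104 - 38363) = 6218*(-39467) = -245405806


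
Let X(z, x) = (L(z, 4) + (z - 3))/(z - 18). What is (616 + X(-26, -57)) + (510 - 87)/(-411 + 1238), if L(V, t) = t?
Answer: 22454295/36388 ≈ 617.08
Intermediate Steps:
X(z, x) = (1 + z)/(-18 + z) (X(z, x) = (4 + (z - 3))/(z - 18) = (4 + (-3 + z))/(-18 + z) = (1 + z)/(-18 + z))
(616 + X(-26, -57)) + (510 - 87)/(-411 + 1238) = (616 + (1 - 26)/(-18 - 26)) + (510 - 87)/(-411 + 1238) = (616 - 25/(-44)) + 423/827 = (616 - 1/44*(-25)) + 423*(1/827) = (616 + 25/44) + 423/827 = 27129/44 + 423/827 = 22454295/36388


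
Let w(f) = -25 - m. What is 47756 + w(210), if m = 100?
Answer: 47631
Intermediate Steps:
w(f) = -125 (w(f) = -25 - 1*100 = -25 - 100 = -125)
47756 + w(210) = 47756 - 125 = 47631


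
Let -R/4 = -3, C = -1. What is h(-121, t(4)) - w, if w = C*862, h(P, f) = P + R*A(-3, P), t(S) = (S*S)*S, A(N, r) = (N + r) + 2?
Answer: -723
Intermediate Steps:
R = 12 (R = -4*(-3) = 12)
A(N, r) = 2 + N + r
t(S) = S**3 (t(S) = S**2*S = S**3)
h(P, f) = -12 + 13*P (h(P, f) = P + 12*(2 - 3 + P) = P + 12*(-1 + P) = P + (-12 + 12*P) = -12 + 13*P)
w = -862 (w = -1*862 = -862)
h(-121, t(4)) - w = (-12 + 13*(-121)) - 1*(-862) = (-12 - 1573) + 862 = -1585 + 862 = -723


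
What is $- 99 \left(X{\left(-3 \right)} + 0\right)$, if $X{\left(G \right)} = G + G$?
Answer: $594$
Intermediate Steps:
$X{\left(G \right)} = 2 G$
$- 99 \left(X{\left(-3 \right)} + 0\right) = - 99 \left(2 \left(-3\right) + 0\right) = - 99 \left(-6 + 0\right) = \left(-99\right) \left(-6\right) = 594$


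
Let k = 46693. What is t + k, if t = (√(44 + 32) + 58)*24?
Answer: 48085 + 48*√19 ≈ 48294.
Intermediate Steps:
t = 1392 + 48*√19 (t = (√76 + 58)*24 = (2*√19 + 58)*24 = (58 + 2*√19)*24 = 1392 + 48*√19 ≈ 1601.2)
t + k = (1392 + 48*√19) + 46693 = 48085 + 48*√19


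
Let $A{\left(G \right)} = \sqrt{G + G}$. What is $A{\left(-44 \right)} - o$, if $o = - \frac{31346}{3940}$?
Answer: $\frac{15673}{1970} + 2 i \sqrt{22} \approx 7.9558 + 9.3808 i$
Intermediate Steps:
$A{\left(G \right)} = \sqrt{2} \sqrt{G}$ ($A{\left(G \right)} = \sqrt{2 G} = \sqrt{2} \sqrt{G}$)
$o = - \frac{15673}{1970}$ ($o = \left(-31346\right) \frac{1}{3940} = - \frac{15673}{1970} \approx -7.9558$)
$A{\left(-44 \right)} - o = \sqrt{2} \sqrt{-44} - - \frac{15673}{1970} = \sqrt{2} \cdot 2 i \sqrt{11} + \frac{15673}{1970} = 2 i \sqrt{22} + \frac{15673}{1970} = \frac{15673}{1970} + 2 i \sqrt{22}$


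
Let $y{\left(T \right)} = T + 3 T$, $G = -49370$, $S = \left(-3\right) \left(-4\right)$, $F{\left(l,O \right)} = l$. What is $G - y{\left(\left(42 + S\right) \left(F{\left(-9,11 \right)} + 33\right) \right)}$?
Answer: $-54554$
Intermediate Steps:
$S = 12$
$y{\left(T \right)} = 4 T$
$G - y{\left(\left(42 + S\right) \left(F{\left(-9,11 \right)} + 33\right) \right)} = -49370 - 4 \left(42 + 12\right) \left(-9 + 33\right) = -49370 - 4 \cdot 54 \cdot 24 = -49370 - 4 \cdot 1296 = -49370 - 5184 = -54554$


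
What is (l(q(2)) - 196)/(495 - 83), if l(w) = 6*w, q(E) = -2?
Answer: -52/103 ≈ -0.50485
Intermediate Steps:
(l(q(2)) - 196)/(495 - 83) = (6*(-2) - 196)/(495 - 83) = (-12 - 196)/412 = -208*1/412 = -52/103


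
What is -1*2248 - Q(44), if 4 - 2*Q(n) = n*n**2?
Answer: 40342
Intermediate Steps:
Q(n) = 2 - n**3/2 (Q(n) = 2 - n*n**2/2 = 2 - n**3/2)
-1*2248 - Q(44) = -1*2248 - (2 - 1/2*44**3) = -2248 - (2 - 1/2*85184) = -2248 - (2 - 42592) = -2248 - 1*(-42590) = -2248 + 42590 = 40342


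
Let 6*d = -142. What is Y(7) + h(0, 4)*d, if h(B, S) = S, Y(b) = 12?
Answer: -248/3 ≈ -82.667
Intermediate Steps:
d = -71/3 (d = (⅙)*(-142) = -71/3 ≈ -23.667)
Y(7) + h(0, 4)*d = 12 + 4*(-71/3) = 12 - 284/3 = -248/3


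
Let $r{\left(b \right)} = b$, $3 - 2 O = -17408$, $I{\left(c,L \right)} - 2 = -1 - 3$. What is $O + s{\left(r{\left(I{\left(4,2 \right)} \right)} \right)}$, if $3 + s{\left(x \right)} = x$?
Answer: $\frac{17401}{2} \approx 8700.5$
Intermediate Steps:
$I{\left(c,L \right)} = -2$ ($I{\left(c,L \right)} = 2 - 4 = -2$)
$O = \frac{17411}{2}$ ($O = \frac{3}{2} - -8704 = \frac{3}{2} + 8704 = \frac{17411}{2} \approx 8705.5$)
$s{\left(x \right)} = -3 + x$
$O + s{\left(r{\left(I{\left(4,2 \right)} \right)} \right)} = \frac{17411}{2} - 5 = \frac{17401}{2}$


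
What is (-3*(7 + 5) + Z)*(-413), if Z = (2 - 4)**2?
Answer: 13216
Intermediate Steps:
Z = 4 (Z = (-2)**2 = 4)
(-3*(7 + 5) + Z)*(-413) = (-3*(7 + 5) + 4)*(-413) = (-3*12 + 4)*(-413) = (-36 + 4)*(-413) = -32*(-413) = 13216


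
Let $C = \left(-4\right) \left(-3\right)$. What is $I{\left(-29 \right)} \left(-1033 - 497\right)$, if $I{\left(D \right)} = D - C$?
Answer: $62730$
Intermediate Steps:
$C = 12$
$I{\left(D \right)} = -12 + D$ ($I{\left(D \right)} = D - 12 = -12 + D$)
$I{\left(-29 \right)} \left(-1033 - 497\right) = \left(-12 - 29\right) \left(-1033 - 497\right) = \left(-41\right) \left(-1530\right) = 62730$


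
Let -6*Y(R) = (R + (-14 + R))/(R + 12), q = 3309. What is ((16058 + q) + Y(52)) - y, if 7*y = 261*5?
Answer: 8592791/448 ≈ 19180.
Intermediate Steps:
y = 1305/7 (y = (261*5)/7 = (⅐)*1305 = 1305/7 ≈ 186.43)
Y(R) = -(-14 + 2*R)/(6*(12 + R)) (Y(R) = -(R + (-14 + R))/(6*(R + 12)) = -(-14 + 2*R)/(6*(12 + R)))
((16058 + q) + Y(52)) - y = ((16058 + 3309) + (7 - 1*52)/(3*(12 + 52))) - 1*1305/7 = (19367 + (⅓)*(7 - 52)/64) - 1305/7 = (19367 + (⅓)*(1/64)*(-45)) - 1305/7 = (19367 - 15/64) - 1305/7 = 1239473/64 - 1305/7 = 8592791/448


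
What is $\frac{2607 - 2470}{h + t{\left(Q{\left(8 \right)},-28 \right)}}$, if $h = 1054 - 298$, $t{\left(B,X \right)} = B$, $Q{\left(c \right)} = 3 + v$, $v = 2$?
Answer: $\frac{137}{761} \approx 0.18003$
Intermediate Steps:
$Q{\left(c \right)} = 5$ ($Q{\left(c \right)} = 3 + 2 = 5$)
$h = 756$
$\frac{2607 - 2470}{h + t{\left(Q{\left(8 \right)},-28 \right)}} = \frac{2607 - 2470}{756 + 5} = \frac{137}{761}$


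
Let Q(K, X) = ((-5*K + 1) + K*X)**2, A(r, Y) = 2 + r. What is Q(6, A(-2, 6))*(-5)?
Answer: -4205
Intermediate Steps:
Q(K, X) = (1 - 5*K + K*X)**2 (Q(K, X) = ((1 - 5*K) + K*X)**2 = (1 - 5*K + K*X)**2)
Q(6, A(-2, 6))*(-5) = (1 - 5*6 + 6*(2 - 2))**2*(-5) = (1 - 30 + 6*0)**2*(-5) = (1 - 30 + 0)**2*(-5) = (-29)**2*(-5) = 841*(-5) = -4205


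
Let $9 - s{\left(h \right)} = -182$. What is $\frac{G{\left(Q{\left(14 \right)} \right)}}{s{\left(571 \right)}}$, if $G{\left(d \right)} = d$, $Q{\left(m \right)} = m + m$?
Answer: $\frac{28}{191} \approx 0.1466$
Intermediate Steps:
$s{\left(h \right)} = 191$ ($s{\left(h \right)} = 9 - -182 = 9 + 182 = 191$)
$Q{\left(m \right)} = 2 m$
$\frac{G{\left(Q{\left(14 \right)} \right)}}{s{\left(571 \right)}} = \frac{2 \cdot 14}{191} = 28 \cdot \frac{1}{191} = \frac{28}{191}$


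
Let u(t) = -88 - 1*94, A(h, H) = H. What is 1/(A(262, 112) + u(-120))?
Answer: -1/70 ≈ -0.014286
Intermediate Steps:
u(t) = -182 (u(t) = -88 - 94 = -182)
1/(A(262, 112) + u(-120)) = 1/(112 - 182) = 1/(-70) = -1/70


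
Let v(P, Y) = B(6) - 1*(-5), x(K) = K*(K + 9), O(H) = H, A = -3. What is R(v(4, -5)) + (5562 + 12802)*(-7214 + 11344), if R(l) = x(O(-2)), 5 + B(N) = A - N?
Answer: 75843306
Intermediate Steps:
B(N) = -8 - N (B(N) = -5 + (-3 - N) = -8 - N)
x(K) = K*(9 + K)
v(P, Y) = -9 (v(P, Y) = (-8 - 1*6) - 1*(-5) = (-8 - 6) + 5 = -14 + 5 = -9)
R(l) = -14 (R(l) = -2*(9 - 2) = -2*7 = -14)
R(v(4, -5)) + (5562 + 12802)*(-7214 + 11344) = -14 + (5562 + 12802)*(-7214 + 11344) = -14 + 18364*4130 = -14 + 75843320 = 75843306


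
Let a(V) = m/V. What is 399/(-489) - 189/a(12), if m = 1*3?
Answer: -123361/163 ≈ -756.82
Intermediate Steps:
m = 3
a(V) = 3/V
399/(-489) - 189/a(12) = 399/(-489) - 189/(3/12) = 399*(-1/489) - 189/(3*(1/12)) = -133/163 - 189/1/4 = -133/163 - 189*4 = -133/163 - 756 = -123361/163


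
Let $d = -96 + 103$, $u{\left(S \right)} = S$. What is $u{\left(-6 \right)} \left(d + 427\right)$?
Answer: $-2604$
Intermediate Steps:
$d = 7$
$u{\left(-6 \right)} \left(d + 427\right) = - 6 \left(7 + 427\right) = \left(-6\right) 434 = -2604$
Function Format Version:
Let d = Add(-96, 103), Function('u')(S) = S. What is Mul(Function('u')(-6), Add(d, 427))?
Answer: -2604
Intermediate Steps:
d = 7
Mul(Function('u')(-6), Add(d, 427)) = Mul(-6, Add(7, 427)) = Mul(-6, 434) = -2604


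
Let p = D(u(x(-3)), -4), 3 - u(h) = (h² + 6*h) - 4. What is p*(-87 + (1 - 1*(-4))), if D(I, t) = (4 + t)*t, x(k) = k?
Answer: 0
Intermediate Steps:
u(h) = 7 - h² - 6*h (u(h) = 3 - ((h² + 6*h) - 4) = 3 - (-4 + h² + 6*h) = 3 + (4 - h² - 6*h) = 7 - h² - 6*h)
D(I, t) = t*(4 + t)
p = 0 (p = -4*(4 - 4) = -4*0 = 0)
p*(-87 + (1 - 1*(-4))) = 0*(-87 + (1 - 1*(-4))) = 0*(-87 + (1 + 4)) = 0*(-87 + 5) = 0*(-82) = 0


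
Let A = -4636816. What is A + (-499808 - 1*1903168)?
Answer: -7039792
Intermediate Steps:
A + (-499808 - 1*1903168) = -4636816 + (-499808 - 1*1903168) = -4636816 + (-499808 - 1903168) = -4636816 - 2402976 = -7039792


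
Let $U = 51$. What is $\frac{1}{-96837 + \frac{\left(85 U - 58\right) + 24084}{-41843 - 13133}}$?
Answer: $- \frac{54976}{5323739273} \approx -1.0327 \cdot 10^{-5}$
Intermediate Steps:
$\frac{1}{-96837 + \frac{\left(85 U - 58\right) + 24084}{-41843 - 13133}} = \frac{1}{-96837 + \frac{\left(85 \cdot 51 - 58\right) + 24084}{-41843 - 13133}} = \frac{1}{-96837 + \frac{\left(4335 - 58\right) + 24084}{-54976}} = \frac{1}{-96837 + \left(4277 + 24084\right) \left(- \frac{1}{54976}\right)} = \frac{1}{-96837 + 28361 \left(- \frac{1}{54976}\right)} = \frac{1}{-96837 - \frac{28361}{54976}} = \frac{1}{- \frac{5323739273}{54976}} = - \frac{54976}{5323739273}$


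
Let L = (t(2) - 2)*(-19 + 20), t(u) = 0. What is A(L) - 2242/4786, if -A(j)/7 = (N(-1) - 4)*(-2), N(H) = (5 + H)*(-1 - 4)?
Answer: -805169/2393 ≈ -336.47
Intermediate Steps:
L = -2 (L = (0 - 2)*(-19 + 20) = -2*1 = -2)
N(H) = -25 - 5*H (N(H) = (5 + H)*(-5) = -25 - 5*H)
A(j) = -336 (A(j) = -7*((-25 - 5*(-1)) - 4)*(-2) = -7*((-25 + 5) - 4)*(-2) = -7*(-20 - 4)*(-2) = -(-168)*(-2) = -7*48 = -336)
A(L) - 2242/4786 = -336 - 2242/4786 = -336 - 2242*1/4786 = -336 - 1121/2393 = -805169/2393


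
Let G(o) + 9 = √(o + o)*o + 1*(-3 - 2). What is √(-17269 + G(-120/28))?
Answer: √(-846867 - 60*I*√105)/7 ≈ 0.047721 - 131.46*I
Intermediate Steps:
G(o) = -14 + √2*o^(3/2) (G(o) = -9 + (√(o + o)*o + 1*(-3 - 2)) = -9 + (√(2*o)*o + 1*(-5)) = -9 + ((√2*√o)*o - 5) = -9 + (√2*o^(3/2) - 5) = -9 + (-5 + √2*o^(3/2)) = -14 + √2*o^(3/2))
√(-17269 + G(-120/28)) = √(-17269 + (-14 + √2*(-120/28)^(3/2))) = √(-17269 + (-14 + √2*(-120*1/28)^(3/2))) = √(-17269 + (-14 + √2*(-30/7)^(3/2))) = √(-17269 + (-14 + √2*(-30*I*√210/49))) = √(-17269 + (-14 - 60*I*√105/49)) = √(-17283 - 60*I*√105/49)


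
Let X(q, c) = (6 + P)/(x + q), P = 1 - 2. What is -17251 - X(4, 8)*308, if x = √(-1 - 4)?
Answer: (-17251*√5 + 70544*I)/(√5 - 4*I) ≈ -17544.0 + 163.98*I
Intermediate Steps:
x = I*√5 (x = √(-5) = I*√5 ≈ 2.2361*I)
P = -1
X(q, c) = 5/(q + I*√5) (X(q, c) = (6 - 1)/(I*√5 + q) = 5/(q + I*√5))
-17251 - X(4, 8)*308 = -17251 - 5/(4 + I*√5)*308 = -17251 - 1540/(4 + I*√5)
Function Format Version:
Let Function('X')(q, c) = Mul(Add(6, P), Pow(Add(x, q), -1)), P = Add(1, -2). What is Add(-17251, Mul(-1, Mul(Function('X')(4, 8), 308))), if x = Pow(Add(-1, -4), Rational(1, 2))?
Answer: Mul(Pow(Add(Pow(5, Rational(1, 2)), Mul(-4, I)), -1), Add(Mul(-17251, Pow(5, Rational(1, 2))), Mul(70544, I))) ≈ Add(-17544., Mul(163.98, I))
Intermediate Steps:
x = Mul(I, Pow(5, Rational(1, 2))) (x = Pow(-5, Rational(1, 2)) = Mul(I, Pow(5, Rational(1, 2))) ≈ Mul(2.2361, I))
P = -1
Function('X')(q, c) = Mul(5, Pow(Add(q, Mul(I, Pow(5, Rational(1, 2)))), -1)) (Function('X')(q, c) = Mul(Add(6, -1), Pow(Add(Mul(I, Pow(5, Rational(1, 2))), q), -1)) = Mul(5, Pow(Add(q, Mul(I, Pow(5, Rational(1, 2)))), -1)))
Add(-17251, Mul(-1, Mul(Function('X')(4, 8), 308))) = Add(-17251, Mul(-1, Mul(Mul(5, Pow(Add(4, Mul(I, Pow(5, Rational(1, 2)))), -1)), 308))) = Add(-17251, Mul(-1, Mul(1540, Pow(Add(4, Mul(I, Pow(5, Rational(1, 2)))), -1)))) = Add(-17251, Mul(-1540, Pow(Add(4, Mul(I, Pow(5, Rational(1, 2)))), -1)))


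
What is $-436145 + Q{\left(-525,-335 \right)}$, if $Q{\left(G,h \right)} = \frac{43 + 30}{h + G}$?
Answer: $- \frac{375084773}{860} \approx -4.3615 \cdot 10^{5}$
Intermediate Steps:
$Q{\left(G,h \right)} = \frac{73}{G + h}$
$-436145 + Q{\left(-525,-335 \right)} = -436145 + \frac{73}{-525 - 335} = -436145 + \frac{73}{-860} = -436145 + 73 \left(- \frac{1}{860}\right) = -436145 - \frac{73}{860} = - \frac{375084773}{860}$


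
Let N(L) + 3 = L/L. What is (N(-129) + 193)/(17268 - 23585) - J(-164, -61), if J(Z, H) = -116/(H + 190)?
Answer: 708133/814893 ≈ 0.86899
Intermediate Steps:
N(L) = -2 (N(L) = -3 + L/L = -3 + 1 = -2)
J(Z, H) = -116/(190 + H)
(N(-129) + 193)/(17268 - 23585) - J(-164, -61) = (-2 + 193)/(17268 - 23585) - (-116)/(190 - 61) = 191/(-6317) - (-116)/129 = 191*(-1/6317) - (-116)/129 = -191/6317 - 1*(-116/129) = -191/6317 + 116/129 = 708133/814893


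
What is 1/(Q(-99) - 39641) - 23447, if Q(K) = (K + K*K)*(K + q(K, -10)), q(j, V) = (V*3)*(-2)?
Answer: -9801291494/418019 ≈ -23447.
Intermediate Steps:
q(j, V) = -6*V (q(j, V) = (3*V)*(-2) = -6*V)
Q(K) = (60 + K)*(K + K²) (Q(K) = (K + K*K)*(K - 6*(-10)) = (K + K²)*(K + 60) = (K + K²)*(60 + K) = (60 + K)*(K + K²))
1/(Q(-99) - 39641) - 23447 = 1/(-99*(60 + (-99)² + 61*(-99)) - 39641) - 23447 = 1/(-99*(60 + 9801 - 6039) - 39641) - 23447 = 1/(-99*3822 - 39641) - 23447 = 1/(-378378 - 39641) - 23447 = 1/(-418019) - 23447 = -1/418019 - 23447 = -9801291494/418019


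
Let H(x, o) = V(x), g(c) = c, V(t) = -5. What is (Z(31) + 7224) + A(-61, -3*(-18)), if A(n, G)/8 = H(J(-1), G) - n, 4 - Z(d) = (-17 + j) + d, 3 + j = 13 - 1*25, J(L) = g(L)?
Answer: 7677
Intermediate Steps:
J(L) = L
H(x, o) = -5
j = -15 (j = -3 + (13 - 1*25) = -3 + (13 - 25) = -3 - 12 = -15)
Z(d) = 36 - d (Z(d) = 4 - ((-17 - 15) + d) = 4 - (-32 + d) = 4 + (32 - d) = 36 - d)
A(n, G) = -40 - 8*n (A(n, G) = 8*(-5 - n) = -40 - 8*n)
(Z(31) + 7224) + A(-61, -3*(-18)) = ((36 - 1*31) + 7224) + (-40 - 8*(-61)) = ((36 - 31) + 7224) + (-40 + 488) = (5 + 7224) + 448 = 7229 + 448 = 7677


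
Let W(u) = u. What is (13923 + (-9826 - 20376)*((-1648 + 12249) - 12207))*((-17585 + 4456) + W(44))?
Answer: -634862413475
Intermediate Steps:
(13923 + (-9826 - 20376)*((-1648 + 12249) - 12207))*((-17585 + 4456) + W(44)) = (13923 + (-9826 - 20376)*((-1648 + 12249) - 12207))*((-17585 + 4456) + 44) = (13923 - 30202*(10601 - 12207))*(-13129 + 44) = (13923 - 30202*(-1606))*(-13085) = (13923 + 48504412)*(-13085) = 48518335*(-13085) = -634862413475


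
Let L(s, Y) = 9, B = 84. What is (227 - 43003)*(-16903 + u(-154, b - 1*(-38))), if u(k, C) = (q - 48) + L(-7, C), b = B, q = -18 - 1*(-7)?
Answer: 725181528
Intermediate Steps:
q = -11 (q = -18 + 7 = -11)
b = 84
u(k, C) = -50 (u(k, C) = (-11 - 48) + 9 = -59 + 9 = -50)
(227 - 43003)*(-16903 + u(-154, b - 1*(-38))) = (227 - 43003)*(-16903 - 50) = -42776*(-16953) = 725181528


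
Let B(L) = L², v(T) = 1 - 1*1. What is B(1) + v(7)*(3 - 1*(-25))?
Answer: 1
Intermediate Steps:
v(T) = 0 (v(T) = 1 - 1 = 0)
B(1) + v(7)*(3 - 1*(-25)) = 1² + 0*(3 - 1*(-25)) = 1 + 0*(3 + 25) = 1 + 0*28 = 1 + 0 = 1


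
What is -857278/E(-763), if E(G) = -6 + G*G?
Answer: -857278/582163 ≈ -1.4726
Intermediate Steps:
E(G) = -6 + G**2
-857278/E(-763) = -857278/(-6 + (-763)**2) = -857278/(-6 + 582169) = -857278/582163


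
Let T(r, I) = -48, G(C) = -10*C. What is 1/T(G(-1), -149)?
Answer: -1/48 ≈ -0.020833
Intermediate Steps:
1/T(G(-1), -149) = 1/(-48) = -1/48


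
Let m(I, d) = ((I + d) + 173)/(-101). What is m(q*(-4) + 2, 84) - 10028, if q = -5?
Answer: -1013107/101 ≈ -10031.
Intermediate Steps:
m(I, d) = -173/101 - I/101 - d/101 (m(I, d) = (173 + I + d)*(-1/101) = -173/101 - I/101 - d/101)
m(q*(-4) + 2, 84) - 10028 = (-173/101 - (-5*(-4) + 2)/101 - 1/101*84) - 10028 = (-173/101 - (20 + 2)/101 - 84/101) - 10028 = (-173/101 - 1/101*22 - 84/101) - 10028 = (-173/101 - 22/101 - 84/101) - 10028 = -279/101 - 10028 = -1013107/101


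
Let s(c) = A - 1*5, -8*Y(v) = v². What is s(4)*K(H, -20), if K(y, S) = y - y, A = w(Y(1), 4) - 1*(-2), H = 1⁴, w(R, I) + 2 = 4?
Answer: 0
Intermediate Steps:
Y(v) = -v²/8
w(R, I) = 2 (w(R, I) = -2 + 4 = 2)
H = 1
A = 4 (A = 2 - 1*(-2) = 2 + 2 = 4)
s(c) = -1 (s(c) = 4 - 1*5 = 4 - 5 = -1)
K(y, S) = 0
s(4)*K(H, -20) = -1*0 = 0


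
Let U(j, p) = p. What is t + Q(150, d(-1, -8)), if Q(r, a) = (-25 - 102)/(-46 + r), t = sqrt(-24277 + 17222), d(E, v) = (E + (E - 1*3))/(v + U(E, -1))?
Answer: -127/104 + I*sqrt(7055) ≈ -1.2212 + 83.994*I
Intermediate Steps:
d(E, v) = (-3 + 2*E)/(-1 + v) (d(E, v) = (E + (E - 1*3))/(v - 1) = (E + (E - 3))/(-1 + v) = (E + (-3 + E))/(-1 + v) = (-3 + 2*E)/(-1 + v))
t = I*sqrt(7055) (t = sqrt(-7055) = I*sqrt(7055) ≈ 83.994*I)
Q(r, a) = -127/(-46 + r)
t + Q(150, d(-1, -8)) = I*sqrt(7055) - 127/(-46 + 150) = I*sqrt(7055) - 127/104 = -127/104 + I*sqrt(7055)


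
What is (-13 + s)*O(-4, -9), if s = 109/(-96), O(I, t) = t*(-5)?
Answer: -20355/32 ≈ -636.09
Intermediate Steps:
O(I, t) = -5*t
s = -109/96 (s = 109*(-1/96) = -109/96 ≈ -1.1354)
(-13 + s)*O(-4, -9) = (-13 - 109/96)*(-5*(-9)) = -1357/96*45 = -20355/32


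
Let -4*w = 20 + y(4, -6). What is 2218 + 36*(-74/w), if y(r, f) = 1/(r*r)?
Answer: 294158/107 ≈ 2749.1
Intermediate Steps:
y(r, f) = r⁻²
w = -321/64 (w = -(20 + 4⁻²)/4 = -(20 + 1/16)/4 = -¼*321/16 = -321/64 ≈ -5.0156)
2218 + 36*(-74/w) = 2218 + 36*(-74/(-321/64)) = 2218 + 36*(-74*(-64/321)) = 2218 + 36*(4736/321) = 2218 + 56832/107 = 294158/107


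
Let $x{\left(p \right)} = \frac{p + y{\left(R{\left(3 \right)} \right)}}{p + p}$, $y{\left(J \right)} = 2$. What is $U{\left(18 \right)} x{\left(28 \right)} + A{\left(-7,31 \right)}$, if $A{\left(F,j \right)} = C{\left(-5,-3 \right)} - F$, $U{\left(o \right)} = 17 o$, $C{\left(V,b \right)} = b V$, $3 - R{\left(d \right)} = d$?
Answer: $\frac{2603}{14} \approx 185.93$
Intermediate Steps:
$R{\left(d \right)} = 3 - d$
$C{\left(V,b \right)} = V b$
$A{\left(F,j \right)} = 15 - F$ ($A{\left(F,j \right)} = \left(-5\right) \left(-3\right) - F = 15 - F$)
$x{\left(p \right)} = \frac{2 + p}{2 p}$ ($x{\left(p \right)} = \frac{p + 2}{p + p} = \frac{2 + p}{2 p}$)
$U{\left(18 \right)} x{\left(28 \right)} + A{\left(-7,31 \right)} = 17 \cdot 18 \frac{2 + 28}{2 \cdot 28} + \left(15 - -7\right) = 306 \cdot \frac{1}{2} \cdot \frac{1}{28} \cdot 30 + \left(15 + 7\right) = 306 \cdot \frac{15}{28} + 22 = \frac{2295}{14} + 22 = \frac{2603}{14}$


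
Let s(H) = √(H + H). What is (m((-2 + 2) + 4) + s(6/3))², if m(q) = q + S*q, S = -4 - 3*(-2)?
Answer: 196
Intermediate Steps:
s(H) = √2*√H (s(H) = √(2*H) = √2*√H)
S = 2 (S = -4 + 6 = 2)
m(q) = 3*q (m(q) = q + 2*q = 3*q)
(m((-2 + 2) + 4) + s(6/3))² = (3*((-2 + 2) + 4) + √2*√(6/3))² = (3*(0 + 4) + √2*√(6*(⅓)))² = (3*4 + √2*√2)² = (12 + 2)² = 14² = 196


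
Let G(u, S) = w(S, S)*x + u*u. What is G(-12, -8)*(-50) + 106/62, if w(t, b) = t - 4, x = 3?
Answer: -167347/31 ≈ -5398.3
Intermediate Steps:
w(t, b) = -4 + t
G(u, S) = -12 + u² + 3*S (G(u, S) = (-4 + S)*3 + u*u = (-12 + 3*S) + u² = -12 + u² + 3*S)
G(-12, -8)*(-50) + 106/62 = (-12 + (-12)² + 3*(-8))*(-50) + 106/62 = (-12 + 144 - 24)*(-50) + 106*(1/62) = 108*(-50) + 53/31 = -5400 + 53/31 = -167347/31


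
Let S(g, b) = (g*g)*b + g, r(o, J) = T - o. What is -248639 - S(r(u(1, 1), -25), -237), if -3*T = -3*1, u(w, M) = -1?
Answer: -247693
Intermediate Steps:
T = 1 (T = -(-1) = -1/3*(-3) = 1)
r(o, J) = 1 - o
S(g, b) = g + b*g**2 (S(g, b) = g**2*b + g = b*g**2 + g = g + b*g**2)
-248639 - S(r(u(1, 1), -25), -237) = -248639 - (1 - 1*(-1))*(1 - 237*(1 - 1*(-1))) = -248639 - (1 + 1)*(1 - 237*(1 + 1)) = -248639 - 2*(1 - 237*2) = -248639 - 2*(1 - 474) = -248639 - 2*(-473) = -248639 - 1*(-946) = -248639 + 946 = -247693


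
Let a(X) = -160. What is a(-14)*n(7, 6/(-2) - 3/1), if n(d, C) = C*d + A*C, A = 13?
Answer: 19200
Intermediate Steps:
n(d, C) = 13*C + C*d (n(d, C) = C*d + 13*C = 13*C + C*d)
a(-14)*n(7, 6/(-2) - 3/1) = -160*(6/(-2) - 3/1)*(13 + 7) = -160*(6*(-1/2) - 3*1)*20 = -160*(-3 - 3)*20 = -(-960)*20 = -160*(-120) = 19200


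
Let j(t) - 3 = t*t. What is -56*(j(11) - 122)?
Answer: -112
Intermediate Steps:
j(t) = 3 + t**2 (j(t) = 3 + t*t = 3 + t**2)
-56*(j(11) - 122) = -56*((3 + 11**2) - 122) = -56*((3 + 121) - 122) = -56*(124 - 122) = -56*2 = -112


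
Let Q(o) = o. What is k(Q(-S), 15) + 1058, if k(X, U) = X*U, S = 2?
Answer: 1028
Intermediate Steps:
k(X, U) = U*X
k(Q(-S), 15) + 1058 = 15*(-1*2) + 1058 = 15*(-2) + 1058 = -30 + 1058 = 1028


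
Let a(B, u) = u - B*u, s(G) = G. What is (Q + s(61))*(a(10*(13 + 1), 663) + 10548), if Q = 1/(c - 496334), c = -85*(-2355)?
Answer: -1474323548082/296159 ≈ -4.9782e+6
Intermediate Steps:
c = 200175
a(B, u) = u - B*u
Q = -1/296159 (Q = 1/(200175 - 496334) = 1/(-296159) = -1/296159 ≈ -3.3766e-6)
(Q + s(61))*(a(10*(13 + 1), 663) + 10548) = (-1/296159 + 61)*(663*(1 - 10*(13 + 1)) + 10548) = 18065698*(663*(1 - 10*14) + 10548)/296159 = 18065698*(663*(1 - 1*140) + 10548)/296159 = 18065698*(663*(1 - 140) + 10548)/296159 = 18065698*(663*(-139) + 10548)/296159 = 18065698*(-92157 + 10548)/296159 = (18065698/296159)*(-81609) = -1474323548082/296159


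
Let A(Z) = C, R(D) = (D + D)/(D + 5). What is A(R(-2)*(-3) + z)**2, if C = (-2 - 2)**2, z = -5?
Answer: 256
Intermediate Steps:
R(D) = 2*D/(5 + D) (R(D) = (2*D)/(5 + D) = 2*D/(5 + D))
C = 16 (C = (-4)**2 = 16)
A(Z) = 16
A(R(-2)*(-3) + z)**2 = 16**2 = 256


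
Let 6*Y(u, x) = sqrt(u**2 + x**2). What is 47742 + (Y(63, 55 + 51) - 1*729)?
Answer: 47013 + sqrt(15205)/6 ≈ 47034.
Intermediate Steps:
Y(u, x) = sqrt(u**2 + x**2)/6
47742 + (Y(63, 55 + 51) - 1*729) = 47742 + (sqrt(63**2 + (55 + 51)**2)/6 - 1*729) = 47742 + (sqrt(3969 + 106**2)/6 - 729) = 47742 + (sqrt(3969 + 11236)/6 - 729) = 47742 + (sqrt(15205)/6 - 729) = 47742 + (-729 + sqrt(15205)/6) = 47013 + sqrt(15205)/6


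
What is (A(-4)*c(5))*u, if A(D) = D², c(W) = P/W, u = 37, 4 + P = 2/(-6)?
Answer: -7696/15 ≈ -513.07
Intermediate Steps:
P = -13/3 (P = -4 + 2/(-6) = -4 + 2*(-⅙) = -4 - ⅓ = -13/3 ≈ -4.3333)
c(W) = -13/(3*W)
(A(-4)*c(5))*u = ((-4)²*(-13/3/5))*37 = (16*(-13/3*⅕))*37 = (16*(-13/15))*37 = -208/15*37 = -7696/15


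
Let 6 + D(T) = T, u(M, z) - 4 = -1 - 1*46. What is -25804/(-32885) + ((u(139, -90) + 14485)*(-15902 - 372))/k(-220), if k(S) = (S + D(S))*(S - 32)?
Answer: -643836004451/308000910 ≈ -2090.4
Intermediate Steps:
u(M, z) = -43 (u(M, z) = 4 + (-1 - 1*46) = 4 + (-1 - 46) = 4 - 47 = -43)
D(T) = -6 + T
k(S) = (-32 + S)*(-6 + 2*S) (k(S) = (S + (-6 + S))*(S - 32) = (-6 + 2*S)*(-32 + S) = (-32 + S)*(-6 + 2*S))
-25804/(-32885) + ((u(139, -90) + 14485)*(-15902 - 372))/k(-220) = -25804/(-32885) + ((-43 + 14485)*(-15902 - 372))/(192 - 70*(-220) + 2*(-220)**2) = -25804*(-1/32885) + (14442*(-16274))/(192 + 15400 + 2*48400) = 25804/32885 - 235029108/(192 + 15400 + 96800) = 25804/32885 - 235029108/112392 = 25804/32885 - 235029108*1/112392 = 25804/32885 - 19585759/9366 = -643836004451/308000910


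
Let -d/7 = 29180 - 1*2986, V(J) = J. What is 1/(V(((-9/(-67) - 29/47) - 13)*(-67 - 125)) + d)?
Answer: -3149/569242598 ≈ -5.5319e-6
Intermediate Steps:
d = -183358 (d = -7*(29180 - 1*2986) = -7*(29180 - 2986) = -7*26194 = -183358)
1/(V(((-9/(-67) - 29/47) - 13)*(-67 - 125)) + d) = 1/(((-9/(-67) - 29/47) - 13)*(-67 - 125) - 183358) = 1/(((-9*(-1/67) - 29*1/47) - 13)*(-192) - 183358) = 1/(((9/67 - 29/47) - 13)*(-192) - 183358) = 1/((-1520/3149 - 13)*(-192) - 183358) = 1/(-42457/3149*(-192) - 183358) = 1/(8151744/3149 - 183358) = 1/(-569242598/3149) = -3149/569242598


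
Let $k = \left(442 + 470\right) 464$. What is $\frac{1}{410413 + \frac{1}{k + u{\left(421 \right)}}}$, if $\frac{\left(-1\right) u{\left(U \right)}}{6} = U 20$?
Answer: $\frac{372648}{152939583625} \approx 2.4366 \cdot 10^{-6}$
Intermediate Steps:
$u{\left(U \right)} = - 120 U$ ($u{\left(U \right)} = - 6 U 20 = - 6 \cdot 20 U = - 120 U$)
$k = 423168$ ($k = 912 \cdot 464 = 423168$)
$\frac{1}{410413 + \frac{1}{k + u{\left(421 \right)}}} = \frac{1}{410413 + \frac{1}{423168 - 50520}} = \frac{1}{410413 + \frac{1}{372648}} = \frac{1}{\frac{152939583625}{372648}} = \frac{372648}{152939583625}$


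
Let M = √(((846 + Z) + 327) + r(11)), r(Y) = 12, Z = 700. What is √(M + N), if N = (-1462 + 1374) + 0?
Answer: √(-88 + √1885) ≈ 6.6771*I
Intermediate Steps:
N = -88 (N = -88 + 0 = -88)
M = √1885 (M = √(((846 + 700) + 327) + 12) = √((1546 + 327) + 12) = √(1873 + 12) = √1885 ≈ 43.417)
√(M + N) = √(√1885 - 88) = √(-88 + √1885)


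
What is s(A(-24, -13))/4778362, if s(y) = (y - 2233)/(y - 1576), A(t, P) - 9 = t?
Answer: 1124/3801186971 ≈ 2.9570e-7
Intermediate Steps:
A(t, P) = 9 + t
s(y) = (-2233 + y)/(-1576 + y)
s(A(-24, -13))/4778362 = ((-2233 + (9 - 24))/(-1576 + (9 - 24)))/4778362 = ((-2233 - 15)/(-1576 - 15))*(1/4778362) = (-2248/(-1591))*(1/4778362) = -1/1591*(-2248)*(1/4778362) = (2248/1591)*(1/4778362) = 1124/3801186971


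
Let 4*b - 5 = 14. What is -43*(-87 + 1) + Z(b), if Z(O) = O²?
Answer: 59529/16 ≈ 3720.6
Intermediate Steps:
b = 19/4 (b = 5/4 + (¼)*14 = 5/4 + 7/2 = 19/4 ≈ 4.7500)
-43*(-87 + 1) + Z(b) = -43*(-87 + 1) + (19/4)² = -43*(-86) + 361/16 = 3698 + 361/16 = 59529/16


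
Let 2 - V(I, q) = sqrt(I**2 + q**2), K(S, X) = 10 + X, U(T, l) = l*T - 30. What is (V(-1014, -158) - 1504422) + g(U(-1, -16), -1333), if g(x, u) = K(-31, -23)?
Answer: -1504433 - 2*sqrt(263290) ≈ -1.5055e+6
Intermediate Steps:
U(T, l) = -30 + T*l (U(T, l) = T*l - 30 = -30 + T*l)
V(I, q) = 2 - sqrt(I**2 + q**2)
g(x, u) = -13 (g(x, u) = 10 - 23 = -13)
(V(-1014, -158) - 1504422) + g(U(-1, -16), -1333) = ((2 - sqrt((-1014)**2 + (-158)**2)) - 1504422) - 13 = ((2 - sqrt(1028196 + 24964)) - 1504422) - 13 = ((2 - sqrt(1053160)) - 1504422) - 13 = ((2 - 2*sqrt(263290)) - 1504422) - 13 = (-1504420 - 2*sqrt(263290)) - 13 = -1504433 - 2*sqrt(263290)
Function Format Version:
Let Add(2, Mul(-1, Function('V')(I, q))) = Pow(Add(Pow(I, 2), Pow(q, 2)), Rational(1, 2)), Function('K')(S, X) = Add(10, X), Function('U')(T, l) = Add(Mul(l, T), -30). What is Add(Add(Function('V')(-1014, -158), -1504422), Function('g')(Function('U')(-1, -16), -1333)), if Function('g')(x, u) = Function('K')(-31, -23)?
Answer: Add(-1504433, Mul(-2, Pow(263290, Rational(1, 2)))) ≈ -1.5055e+6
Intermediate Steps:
Function('U')(T, l) = Add(-30, Mul(T, l)) (Function('U')(T, l) = Add(Mul(T, l), -30) = Add(-30, Mul(T, l)))
Function('V')(I, q) = Add(2, Mul(-1, Pow(Add(Pow(I, 2), Pow(q, 2)), Rational(1, 2))))
Function('g')(x, u) = -13 (Function('g')(x, u) = Add(10, -23) = -13)
Add(Add(Function('V')(-1014, -158), -1504422), Function('g')(Function('U')(-1, -16), -1333)) = Add(Add(Add(2, Mul(-1, Pow(Add(Pow(-1014, 2), Pow(-158, 2)), Rational(1, 2)))), -1504422), -13) = Add(Add(Add(2, Mul(-1, Pow(Add(1028196, 24964), Rational(1, 2)))), -1504422), -13) = Add(Add(Add(2, Mul(-1, Pow(1053160, Rational(1, 2)))), -1504422), -13) = Add(Add(Add(2, Mul(-1, Mul(2, Pow(263290, Rational(1, 2))))), -1504422), -13) = Add(Add(Add(2, Mul(-2, Pow(263290, Rational(1, 2)))), -1504422), -13) = Add(Add(-1504420, Mul(-2, Pow(263290, Rational(1, 2)))), -13) = Add(-1504433, Mul(-2, Pow(263290, Rational(1, 2))))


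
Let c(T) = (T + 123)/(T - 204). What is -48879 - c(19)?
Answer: -9042473/185 ≈ -48878.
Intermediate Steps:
c(T) = (123 + T)/(-204 + T)
-48879 - c(19) = -48879 - (123 + 19)/(-204 + 19) = -48879 - 142/(-185) = -48879 - (-1)*142/185 = -48879 - 1*(-142/185) = -48879 + 142/185 = -9042473/185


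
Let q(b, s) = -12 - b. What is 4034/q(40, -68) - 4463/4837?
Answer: -9872267/125762 ≈ -78.500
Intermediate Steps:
4034/q(40, -68) - 4463/4837 = 4034/(-12 - 1*40) - 4463/4837 = 4034/(-12 - 40) - 4463*1/4837 = 4034/(-52) - 4463/4837 = 4034*(-1/52) - 4463/4837 = -2017/26 - 4463/4837 = -9872267/125762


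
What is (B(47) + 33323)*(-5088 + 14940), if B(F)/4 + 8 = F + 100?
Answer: 333775908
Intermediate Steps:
B(F) = 368 + 4*F (B(F) = -32 + 4*(F + 100) = -32 + 4*(100 + F) = -32 + (400 + 4*F) = 368 + 4*F)
(B(47) + 33323)*(-5088 + 14940) = ((368 + 4*47) + 33323)*(-5088 + 14940) = ((368 + 188) + 33323)*9852 = (556 + 33323)*9852 = 33879*9852 = 333775908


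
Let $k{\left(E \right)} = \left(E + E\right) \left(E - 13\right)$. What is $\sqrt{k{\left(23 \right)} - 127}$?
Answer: $3 \sqrt{37} \approx 18.248$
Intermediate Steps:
$k{\left(E \right)} = 2 E \left(-13 + E\right)$
$\sqrt{k{\left(23 \right)} - 127} = \sqrt{2 \cdot 23 \left(-13 + 23\right) - 127} = \sqrt{2 \cdot 23 \cdot 10 - 127} = \sqrt{460 - 127} = \sqrt{333} = 3 \sqrt{37}$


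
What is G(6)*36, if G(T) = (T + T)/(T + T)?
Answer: 36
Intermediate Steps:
G(T) = 1 (G(T) = (2*T)/((2*T)) = (2*T)*(1/(2*T)) = 1)
G(6)*36 = 1*36 = 36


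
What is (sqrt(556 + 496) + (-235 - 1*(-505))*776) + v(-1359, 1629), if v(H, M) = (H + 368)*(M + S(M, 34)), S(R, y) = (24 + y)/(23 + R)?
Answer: -1160409233/826 + 2*sqrt(263) ≈ -1.4048e+6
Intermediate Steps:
S(R, y) = (24 + y)/(23 + R)
v(H, M) = (368 + H)*(M + 58/(23 + M)) (v(H, M) = (H + 368)*(M + (24 + 34)/(23 + M)) = (368 + H)*(M + 58/(23 + M)))
(sqrt(556 + 496) + (-235 - 1*(-505))*776) + v(-1359, 1629) = (sqrt(556 + 496) + (-235 - 1*(-505))*776) + (21344 + 58*(-1359) + 1629*(23 + 1629)*(368 - 1359))/(23 + 1629) = (sqrt(1052) + (-235 + 505)*776) + (21344 - 78822 + 1629*1652*(-991))/1652 = (2*sqrt(263) + 270*776) + (21344 - 78822 - 2666888028)/1652 = (2*sqrt(263) + 209520) + (1/1652)*(-2666945506) = (209520 + 2*sqrt(263)) - 1333472753/826 = -1160409233/826 + 2*sqrt(263)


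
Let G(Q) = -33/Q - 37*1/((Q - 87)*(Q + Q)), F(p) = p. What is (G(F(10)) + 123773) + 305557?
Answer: 132232631/308 ≈ 4.2933e+5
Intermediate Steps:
G(Q) = -33/Q - 37/(2*Q*(-87 + Q)) (G(Q) = -33/Q - 37*1/(2*Q*(-87 + Q)) = -33/Q - 37/(2*Q*(-87 + Q)))
(G(F(10)) + 123773) + 305557 = ((½)*(5705 - 66*10)/(10*(-87 + 10)) + 123773) + 305557 = ((½)*(⅒)*(5705 - 660)/(-77) + 123773) + 305557 = ((½)*(⅒)*(-1/77)*5045 + 123773) + 305557 = (-1009/308 + 123773) + 305557 = 38121075/308 + 305557 = 132232631/308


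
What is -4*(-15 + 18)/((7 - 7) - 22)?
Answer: 6/11 ≈ 0.54545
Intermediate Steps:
-4*(-15 + 18)/((7 - 7) - 22) = -12/(0 - 22) = -12/(-22) = -12*(-1)/22 = -4*(-3/22) = 6/11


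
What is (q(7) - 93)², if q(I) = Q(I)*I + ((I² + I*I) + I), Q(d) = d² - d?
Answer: 93636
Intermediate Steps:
q(I) = I + 2*I² + I²*(-1 + I) (q(I) = (I*(-1 + I))*I + ((I² + I*I) + I) = I²*(-1 + I) + ((I² + I²) + I) = I²*(-1 + I) + (2*I² + I) = I²*(-1 + I) + (I + 2*I²) = I + 2*I² + I²*(-1 + I))
(q(7) - 93)² = (7*(1 + 7 + 7²) - 93)² = (7*(1 + 7 + 49) - 93)² = (7*57 - 93)² = (399 - 93)² = 306² = 93636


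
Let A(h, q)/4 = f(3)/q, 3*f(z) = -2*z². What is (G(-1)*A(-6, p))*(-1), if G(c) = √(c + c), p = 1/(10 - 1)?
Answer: 216*I*√2 ≈ 305.47*I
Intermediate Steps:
f(z) = -2*z²/3 (f(z) = (-2*z²)/3 = -2*z²/3)
p = ⅑ (p = 1/9 = ⅑ ≈ 0.11111)
A(h, q) = -24/q (A(h, q) = 4*((-⅔*3²)/q) = 4*((-⅔*9)/q) = 4*(-6/q) = -24/q)
G(c) = √2*√c (G(c) = √(2*c) = √2*√c)
(G(-1)*A(-6, p))*(-1) = ((√2*√(-1))*(-24/⅑))*(-1) = ((√2*I)*(-24*9))*(-1) = ((I*√2)*(-216))*(-1) = -216*I*√2*(-1) = 216*I*√2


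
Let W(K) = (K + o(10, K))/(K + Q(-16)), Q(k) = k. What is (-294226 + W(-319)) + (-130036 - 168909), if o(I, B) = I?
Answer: -198711976/335 ≈ -5.9317e+5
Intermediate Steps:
W(K) = (10 + K)/(-16 + K) (W(K) = (K + 10)/(K - 16) = (10 + K)/(-16 + K))
(-294226 + W(-319)) + (-130036 - 168909) = (-294226 + (10 - 319)/(-16 - 319)) + (-130036 - 168909) = (-294226 - 309/(-335)) - 298945 = (-294226 - 1/335*(-309)) - 298945 = (-294226 + 309/335) - 298945 = -98565401/335 - 298945 = -198711976/335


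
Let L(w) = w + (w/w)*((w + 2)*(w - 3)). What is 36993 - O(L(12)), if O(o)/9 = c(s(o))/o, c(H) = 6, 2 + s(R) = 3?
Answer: 850830/23 ≈ 36993.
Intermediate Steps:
s(R) = 1 (s(R) = -2 + 3 = 1)
L(w) = w + (-3 + w)*(2 + w) (L(w) = w + 1*((2 + w)*(-3 + w)) = w + 1*((-3 + w)*(2 + w)) = w + (-3 + w)*(2 + w))
O(o) = 54/o (O(o) = 9*(6/o) = 54/o)
36993 - O(L(12)) = 36993 - 54/(-6 + 12**2) = 36993 - 54/(-6 + 144) = 36993 - 54/138 = 36993 - 1*9/23 = 36993 - 9/23 = 850830/23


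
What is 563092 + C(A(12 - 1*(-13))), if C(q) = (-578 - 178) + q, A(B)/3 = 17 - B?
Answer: 562312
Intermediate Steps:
A(B) = 51 - 3*B (A(B) = 3*(17 - B) = 51 - 3*B)
C(q) = -756 + q
563092 + C(A(12 - 1*(-13))) = 563092 + (-756 + (51 - 3*(12 - 1*(-13)))) = 563092 + (-756 + (51 - 3*(12 + 13))) = 563092 + (-756 + (51 - 3*25)) = 563092 + (-756 + (51 - 75)) = 563092 + (-756 - 24) = 563092 - 780 = 562312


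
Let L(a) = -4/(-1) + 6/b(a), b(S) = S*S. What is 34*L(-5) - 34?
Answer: 2754/25 ≈ 110.16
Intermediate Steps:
b(S) = S²
L(a) = 4 + 6/a² (L(a) = -4/(-1) + 6/(a²) = -4*(-1) + 6/a² = 4 + 6/a²)
34*L(-5) - 34 = 34*(4 + 6/(-5)²) - 34 = 34*(4 + 6*(1/25)) - 34 = 34*(4 + 6/25) - 34 = 34*(106/25) - 34 = 3604/25 - 34 = 2754/25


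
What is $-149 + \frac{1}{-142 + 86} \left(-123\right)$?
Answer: $- \frac{8221}{56} \approx -146.8$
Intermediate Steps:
$-149 + \frac{1}{-142 + 86} \left(-123\right) = -149 + \frac{1}{-56} \left(-123\right) = -149 - - \frac{123}{56} = -149 + \frac{123}{56} = - \frac{8221}{56}$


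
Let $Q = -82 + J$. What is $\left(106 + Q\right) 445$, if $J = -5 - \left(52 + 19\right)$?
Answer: $-23140$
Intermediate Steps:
$J = -76$ ($J = -5 - 71 = -76$)
$Q = -158$ ($Q = -82 - 76 = -158$)
$\left(106 + Q\right) 445 = \left(106 - 158\right) 445 = \left(-52\right) 445 = -23140$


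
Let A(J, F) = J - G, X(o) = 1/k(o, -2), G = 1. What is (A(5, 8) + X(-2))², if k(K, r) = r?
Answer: 49/4 ≈ 12.250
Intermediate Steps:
X(o) = -½ (X(o) = 1/(-2) = 1*(-½) = -½)
A(J, F) = -1 + J (A(J, F) = J - 1*1 = J - 1 = -1 + J)
(A(5, 8) + X(-2))² = ((-1 + 5) - ½)² = (4 - ½)² = (7/2)² = 49/4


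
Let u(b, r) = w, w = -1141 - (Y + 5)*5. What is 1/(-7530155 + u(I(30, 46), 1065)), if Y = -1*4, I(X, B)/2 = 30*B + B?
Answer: -1/7531301 ≈ -1.3278e-7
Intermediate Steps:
I(X, B) = 62*B (I(X, B) = 2*(30*B + B) = 2*(31*B) = 62*B)
Y = -4
w = -1146 (w = -1141 - (-4 + 5)*5 = -1141 - 5 = -1146)
u(b, r) = -1146
1/(-7530155 + u(I(30, 46), 1065)) = 1/(-7530155 - 1146) = 1/(-7531301) = -1/7531301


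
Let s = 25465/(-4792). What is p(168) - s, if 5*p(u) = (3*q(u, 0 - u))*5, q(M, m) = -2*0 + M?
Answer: 2440633/4792 ≈ 509.31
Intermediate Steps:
q(M, m) = M (q(M, m) = 0 + M = M)
p(u) = 3*u (p(u) = ((3*u)*5)/5 = (15*u)/5 = 3*u)
s = -25465/4792 (s = 25465*(-1/4792) = -25465/4792 ≈ -5.3141)
p(168) - s = 3*168 - 1*(-25465/4792) = 504 + 25465/4792 = 2440633/4792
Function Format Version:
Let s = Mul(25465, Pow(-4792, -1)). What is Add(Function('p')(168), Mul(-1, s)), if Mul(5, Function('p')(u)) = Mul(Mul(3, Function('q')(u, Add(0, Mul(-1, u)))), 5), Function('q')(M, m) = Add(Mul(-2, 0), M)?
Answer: Rational(2440633, 4792) ≈ 509.31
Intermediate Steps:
Function('q')(M, m) = M (Function('q')(M, m) = Add(0, M) = M)
Function('p')(u) = Mul(3, u) (Function('p')(u) = Mul(Rational(1, 5), Mul(Mul(3, u), 5)) = Mul(Rational(1, 5), Mul(15, u)) = Mul(3, u))
s = Rational(-25465, 4792) (s = Mul(25465, Rational(-1, 4792)) = Rational(-25465, 4792) ≈ -5.3141)
Add(Function('p')(168), Mul(-1, s)) = Add(Mul(3, 168), Mul(-1, Rational(-25465, 4792))) = Add(504, Rational(25465, 4792)) = Rational(2440633, 4792)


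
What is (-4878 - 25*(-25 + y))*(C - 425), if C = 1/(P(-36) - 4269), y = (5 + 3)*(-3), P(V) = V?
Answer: 6683623778/4305 ≈ 1.5525e+6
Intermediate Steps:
y = -24 (y = 8*(-3) = -24)
C = -1/4305 (C = 1/(-36 - 4269) = 1/(-4305) = -1/4305 ≈ -0.00023229)
(-4878 - 25*(-25 + y))*(C - 425) = (-4878 - 25*(-25 - 24))*(-1/4305 - 425) = (-4878 - 25*(-49))*(-1829626/4305) = (-4878 + 1225)*(-1829626/4305) = -3653*(-1829626/4305) = 6683623778/4305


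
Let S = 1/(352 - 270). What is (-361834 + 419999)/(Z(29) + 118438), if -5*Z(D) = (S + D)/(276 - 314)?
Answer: 906210700/1845266419 ≈ 0.49110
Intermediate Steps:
S = 1/82 ≈ 0.012195
Z(D) = 1/15580 + D/190 (Z(D) = -(1/82 + D)/(5*(276 - 314)) = -(1/82 + D)/(5*(-38)) = -(1/82 + D)*(-1)/(5*38) = -(-1/3116 - D/38)/5 = 1/15580 + D/190)
(-361834 + 419999)/(Z(29) + 118438) = (-361834 + 419999)/((1/15580 + (1/190)*29) + 118438) = 58165/((1/15580 + 29/190) + 118438) = 58165/(2379/15580 + 118438) = 58165/(1845266419/15580) = 58165*(15580/1845266419) = 906210700/1845266419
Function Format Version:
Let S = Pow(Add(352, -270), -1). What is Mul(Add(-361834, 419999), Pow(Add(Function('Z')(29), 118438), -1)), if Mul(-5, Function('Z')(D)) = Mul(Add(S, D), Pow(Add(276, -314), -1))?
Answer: Rational(906210700, 1845266419) ≈ 0.49110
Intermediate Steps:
S = Rational(1, 82) (S = Pow(82, -1) = Rational(1, 82) ≈ 0.012195)
Function('Z')(D) = Add(Rational(1, 15580), Mul(Rational(1, 190), D)) (Function('Z')(D) = Mul(Rational(-1, 5), Mul(Add(Rational(1, 82), D), Pow(Add(276, -314), -1))) = Mul(Rational(-1, 5), Mul(Add(Rational(1, 82), D), Pow(-38, -1))) = Mul(Rational(-1, 5), Mul(Add(Rational(1, 82), D), Rational(-1, 38))) = Mul(Rational(-1, 5), Add(Rational(-1, 3116), Mul(Rational(-1, 38), D))) = Add(Rational(1, 15580), Mul(Rational(1, 190), D)))
Mul(Add(-361834, 419999), Pow(Add(Function('Z')(29), 118438), -1)) = Mul(Add(-361834, 419999), Pow(Add(Add(Rational(1, 15580), Mul(Rational(1, 190), 29)), 118438), -1)) = Mul(58165, Pow(Add(Add(Rational(1, 15580), Rational(29, 190)), 118438), -1)) = Mul(58165, Pow(Add(Rational(2379, 15580), 118438), -1)) = Mul(58165, Pow(Rational(1845266419, 15580), -1)) = Mul(58165, Rational(15580, 1845266419)) = Rational(906210700, 1845266419)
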